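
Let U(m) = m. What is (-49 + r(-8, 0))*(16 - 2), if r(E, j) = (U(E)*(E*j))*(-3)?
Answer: -686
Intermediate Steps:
r(E, j) = -3*j*E² (r(E, j) = (E*(E*j))*(-3) = (j*E²)*(-3) = -3*j*E²)
(-49 + r(-8, 0))*(16 - 2) = (-49 - 3*0*(-8)²)*(16 - 2) = (-49 - 3*0*64)*14 = (-49 + 0)*14 = -49*14 = -686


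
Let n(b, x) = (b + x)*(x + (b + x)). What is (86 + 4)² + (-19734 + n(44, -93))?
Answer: -4676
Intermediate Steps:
n(b, x) = (b + x)*(b + 2*x)
(86 + 4)² + (-19734 + n(44, -93)) = (86 + 4)² + (-19734 + (44² + 2*(-93)² + 3*44*(-93))) = 90² + (-19734 + (1936 + 2*8649 - 12276)) = 8100 + (-19734 + (1936 + 17298 - 12276)) = 8100 + (-19734 + 6958) = 8100 - 12776 = -4676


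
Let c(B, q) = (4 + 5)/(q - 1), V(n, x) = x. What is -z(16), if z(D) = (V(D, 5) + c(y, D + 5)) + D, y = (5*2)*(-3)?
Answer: -429/20 ≈ -21.450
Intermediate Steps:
y = -30 (y = 10*(-3) = -30)
c(B, q) = 9/(-1 + q)
z(D) = 5 + D + 9/(4 + D) (z(D) = (5 + 9/(-1 + (D + 5))) + D = (5 + 9/(-1 + (5 + D))) + D = (5 + 9/(4 + D)) + D = 5 + D + 9/(4 + D))
-z(16) = -(9 + (4 + 16)*(5 + 16))/(4 + 16) = -(9 + 20*21)/20 = -(9 + 420)/20 = -429/20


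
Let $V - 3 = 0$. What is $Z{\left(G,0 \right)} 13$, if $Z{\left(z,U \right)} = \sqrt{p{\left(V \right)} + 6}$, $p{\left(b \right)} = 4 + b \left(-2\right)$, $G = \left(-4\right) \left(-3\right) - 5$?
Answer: $26$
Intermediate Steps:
$V = 3$ ($V = 3 + 0 = 3$)
$G = 7$ ($G = 12 - 5 = 7$)
$p{\left(b \right)} = 4 - 2 b$
$Z{\left(z,U \right)} = 2$ ($Z{\left(z,U \right)} = \sqrt{\left(4 - 6\right) + 6} = \sqrt{-2 + 6} = \sqrt{4} = 2$)
$Z{\left(G,0 \right)} 13 = 2 \cdot 13 = 26$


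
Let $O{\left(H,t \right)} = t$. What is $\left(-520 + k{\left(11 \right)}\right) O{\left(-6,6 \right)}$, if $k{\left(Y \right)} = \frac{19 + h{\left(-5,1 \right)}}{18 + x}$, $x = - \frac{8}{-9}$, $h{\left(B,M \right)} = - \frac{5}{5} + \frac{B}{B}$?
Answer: $- \frac{264687}{85} \approx -3114.0$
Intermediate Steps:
$h{\left(B,M \right)} = 0$ ($h{\left(B,M \right)} = \left(-5\right) \frac{1}{5} + 1 = -1 + 1 = 0$)
$x = \frac{8}{9}$ ($x = \left(-8\right) \left(- \frac{1}{9}\right) = \frac{8}{9} \approx 0.88889$)
$k{\left(Y \right)} = \frac{171}{170}$ ($k{\left(Y \right)} = \frac{19 + 0}{18 + \frac{8}{9}} = \frac{19}{\frac{170}{9}} = 19 \cdot \frac{9}{170} = \frac{171}{170}$)
$\left(-520 + k{\left(11 \right)}\right) O{\left(-6,6 \right)} = \left(-520 + \frac{171}{170}\right) 6 = \left(- \frac{88229}{170}\right) 6 = - \frac{264687}{85}$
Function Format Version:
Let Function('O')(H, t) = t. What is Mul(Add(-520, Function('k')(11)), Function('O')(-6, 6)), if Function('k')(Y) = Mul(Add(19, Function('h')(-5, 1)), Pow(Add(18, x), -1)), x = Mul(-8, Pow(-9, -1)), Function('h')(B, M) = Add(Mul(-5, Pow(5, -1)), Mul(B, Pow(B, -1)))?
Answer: Rational(-264687, 85) ≈ -3114.0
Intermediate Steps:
Function('h')(B, M) = 0 (Function('h')(B, M) = Add(Mul(-5, Rational(1, 5)), 1) = Add(-1, 1) = 0)
x = Rational(8, 9) (x = Mul(-8, Rational(-1, 9)) = Rational(8, 9) ≈ 0.88889)
Function('k')(Y) = Rational(171, 170) (Function('k')(Y) = Mul(Add(19, 0), Pow(Add(18, Rational(8, 9)), -1)) = Mul(19, Pow(Rational(170, 9), -1)) = Mul(19, Rational(9, 170)) = Rational(171, 170))
Mul(Add(-520, Function('k')(11)), Function('O')(-6, 6)) = Mul(Add(-520, Rational(171, 170)), 6) = Mul(Rational(-88229, 170), 6) = Rational(-264687, 85)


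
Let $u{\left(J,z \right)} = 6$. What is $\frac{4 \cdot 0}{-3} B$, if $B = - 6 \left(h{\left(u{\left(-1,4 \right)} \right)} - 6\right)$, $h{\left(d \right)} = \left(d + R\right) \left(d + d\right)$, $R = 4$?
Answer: $0$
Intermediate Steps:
$h{\left(d \right)} = 2 d \left(4 + d\right)$ ($h{\left(d \right)} = \left(d + 4\right) \left(d + d\right) = \left(4 + d\right) 2 d = 2 d \left(4 + d\right)$)
$B = -684$ ($B = - 6 \left(2 \cdot 6 \left(4 + 6\right) - 6\right) = - 6 \left(2 \cdot 6 \cdot 10 - 6\right) = - 6 \left(120 - 6\right) = \left(-6\right) 114 = -684$)
$\frac{4 \cdot 0}{-3} B = \frac{4 \cdot 0}{-3} \left(-684\right) = 0 \left(- \frac{1}{3}\right) \left(-684\right) = 0 \left(-684\right) = 0$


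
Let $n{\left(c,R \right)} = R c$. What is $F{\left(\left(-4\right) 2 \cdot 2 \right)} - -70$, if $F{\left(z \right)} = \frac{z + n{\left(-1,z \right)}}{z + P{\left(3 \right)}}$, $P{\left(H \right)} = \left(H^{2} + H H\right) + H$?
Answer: $70$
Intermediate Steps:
$P{\left(H \right)} = H + 2 H^{2}$ ($P{\left(H \right)} = \left(H^{2} + H^{2}\right) + H = 2 H^{2} + H = H + 2 H^{2}$)
$F{\left(z \right)} = 0$ ($F{\left(z \right)} = \frac{z + z \left(-1\right)}{z + 3 \left(1 + 2 \cdot 3\right)} = \frac{z - z}{z + 3 \left(1 + 6\right)} = \frac{0}{z + 3 \cdot 7} = \frac{0}{z + 21} = \frac{0}{21 + z} = 0$)
$F{\left(\left(-4\right) 2 \cdot 2 \right)} - -70 = 0 - -70 = 0 + 70 = 70$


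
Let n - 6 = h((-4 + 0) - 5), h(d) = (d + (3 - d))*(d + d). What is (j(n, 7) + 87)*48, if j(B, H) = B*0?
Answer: 4176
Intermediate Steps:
h(d) = 6*d (h(d) = 3*(2*d) = 6*d)
n = -48 (n = 6 + 6*((-4 + 0) - 5) = 6 + 6*(-4 - 5) = 6 + 6*(-9) = 6 - 54 = -48)
j(B, H) = 0
(j(n, 7) + 87)*48 = (0 + 87)*48 = 87*48 = 4176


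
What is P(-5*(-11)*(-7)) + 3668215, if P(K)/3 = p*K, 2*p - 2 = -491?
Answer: 7901225/2 ≈ 3.9506e+6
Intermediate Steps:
p = -489/2 (p = 1 + (½)*(-491) = 1 - 491/2 = -489/2 ≈ -244.50)
P(K) = -1467*K/2 (P(K) = 3*(-489*K/2) = -1467*K/2)
P(-5*(-11)*(-7)) + 3668215 = -1467*(-5*(-11))*(-7)/2 + 3668215 = -80685*(-7)/2 + 3668215 = -1467/2*(-385) + 3668215 = 564795/2 + 3668215 = 7901225/2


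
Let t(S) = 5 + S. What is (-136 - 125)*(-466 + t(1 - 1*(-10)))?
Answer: 117450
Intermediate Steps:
(-136 - 125)*(-466 + t(1 - 1*(-10))) = (-136 - 125)*(-466 + (5 + (1 - 1*(-10)))) = -261*(-466 + (5 + (1 + 10))) = -261*(-466 + (5 + 11)) = -261*(-466 + 16) = -261*(-450) = 117450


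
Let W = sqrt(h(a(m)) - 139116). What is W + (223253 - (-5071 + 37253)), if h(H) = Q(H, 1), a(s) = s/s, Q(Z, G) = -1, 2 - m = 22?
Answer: 191071 + I*sqrt(139117) ≈ 1.9107e+5 + 372.98*I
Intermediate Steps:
m = -20 (m = 2 - 1*22 = 2 - 22 = -20)
a(s) = 1
h(H) = -1
W = I*sqrt(139117) (W = sqrt(-1 - 139116) = sqrt(-139117) = I*sqrt(139117) ≈ 372.98*I)
W + (223253 - (-5071 + 37253)) = I*sqrt(139117) + (223253 - (-5071 + 37253)) = I*sqrt(139117) + (223253 - 1*32182) = I*sqrt(139117) + (223253 - 32182) = I*sqrt(139117) + 191071 = 191071 + I*sqrt(139117)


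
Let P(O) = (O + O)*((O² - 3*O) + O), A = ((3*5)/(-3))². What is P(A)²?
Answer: 826562500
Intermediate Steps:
A = 25 (A = (15*(-⅓))² = (-5)² = 25)
P(O) = 2*O*(O² - 2*O) (P(O) = (2*O)*(O² - 2*O) = 2*O*(O² - 2*O))
P(A)² = (2*25²*(-2 + 25))² = (2*625*23)² = 28750² = 826562500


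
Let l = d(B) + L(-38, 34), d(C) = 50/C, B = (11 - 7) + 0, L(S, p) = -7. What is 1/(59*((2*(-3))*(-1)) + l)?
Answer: 2/719 ≈ 0.0027816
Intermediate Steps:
B = 4 (B = 4 + 0 = 4)
l = 11/2 (l = 50/4 - 7 = 50*(1/4) - 7 = 25/2 - 7 = 11/2 ≈ 5.5000)
1/(59*((2*(-3))*(-1)) + l) = 1/(59*((2*(-3))*(-1)) + 11/2) = 1/(59*(-6*(-1)) + 11/2) = 1/(59*6 + 11/2) = 1/(354 + 11/2) = 1/(719/2) = 2/719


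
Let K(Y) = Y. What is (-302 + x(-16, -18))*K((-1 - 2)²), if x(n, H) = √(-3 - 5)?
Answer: -2718 + 18*I*√2 ≈ -2718.0 + 25.456*I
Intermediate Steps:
x(n, H) = 2*I*√2 (x(n, H) = √(-8) = 2*I*√2)
(-302 + x(-16, -18))*K((-1 - 2)²) = (-302 + 2*I*√2)*(-1 - 2)² = (-302 + 2*I*√2)*(-3)² = (-302 + 2*I*√2)*9 = -2718 + 18*I*√2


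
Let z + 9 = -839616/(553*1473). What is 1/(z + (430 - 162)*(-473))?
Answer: -271523/34422065151 ≈ -7.8881e-6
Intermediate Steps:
z = -2723579/271523 (z = -9 - 839616/(553*1473) = -9 - 839616/814569 = -9 - 839616*1/814569 = -9 - 279872/271523 = -2723579/271523 ≈ -10.031)
1/(z + (430 - 162)*(-473)) = 1/(-2723579/271523 + (430 - 162)*(-473)) = 1/(-2723579/271523 + 268*(-473)) = 1/(-2723579/271523 - 126764) = 1/(-34422065151/271523) = -271523/34422065151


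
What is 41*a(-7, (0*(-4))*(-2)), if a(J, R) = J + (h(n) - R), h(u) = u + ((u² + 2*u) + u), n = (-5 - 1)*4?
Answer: 19393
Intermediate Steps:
n = -24 (n = -6*4 = -24)
h(u) = u² + 4*u (h(u) = u + (u² + 3*u) = u² + 4*u)
a(J, R) = 480 + J - R (a(J, R) = J + (-24*(4 - 24) - R) = J + (-24*(-20) - R) = J + (480 - R) = 480 + J - R)
41*a(-7, (0*(-4))*(-2)) = 41*(480 - 7 - 0*(-4)*(-2)) = 41*(480 - 7 - 0*(-2)) = 41*(480 - 7 - 1*0) = 41*(480 - 7 + 0) = 41*473 = 19393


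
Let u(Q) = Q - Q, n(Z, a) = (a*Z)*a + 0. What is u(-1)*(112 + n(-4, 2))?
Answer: 0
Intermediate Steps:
n(Z, a) = Z*a² (n(Z, a) = (Z*a)*a + 0 = Z*a² + 0 = Z*a²)
u(Q) = 0
u(-1)*(112 + n(-4, 2)) = 0*(112 - 4*2²) = 0*(112 - 4*4) = 0*(112 - 16) = 0*96 = 0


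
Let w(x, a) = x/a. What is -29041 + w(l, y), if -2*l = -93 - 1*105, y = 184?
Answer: -5343445/184 ≈ -29040.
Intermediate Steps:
l = 99 (l = -(-93 - 1*105)/2 = -(-93 - 105)/2 = -½*(-198) = 99)
-29041 + w(l, y) = -29041 + 99/184 = -5343445/184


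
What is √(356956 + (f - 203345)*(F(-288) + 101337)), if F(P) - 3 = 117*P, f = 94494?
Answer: 2*I*√1840690022 ≈ 85807.0*I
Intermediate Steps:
F(P) = 3 + 117*P
√(356956 + (f - 203345)*(F(-288) + 101337)) = √(356956 + (94494 - 203345)*((3 + 117*(-288)) + 101337)) = √(356956 - 108851*((3 - 33696) + 101337)) = √(356956 - 108851*(-33693 + 101337)) = √(356956 - 108851*67644) = √(356956 - 7363117044) = √(-7362760088) = 2*I*√1840690022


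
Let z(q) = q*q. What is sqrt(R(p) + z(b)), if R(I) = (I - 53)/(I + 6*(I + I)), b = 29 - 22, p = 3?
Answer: sqrt(72579)/39 ≈ 6.9078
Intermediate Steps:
b = 7
z(q) = q**2
R(I) = (-53 + I)/(13*I) (R(I) = (-53 + I)/(I + 6*(2*I)) = (-53 + I)/(I + 12*I) = (-53 + I)/((13*I)) = (-53 + I)*(1/(13*I)) = (-53 + I)/(13*I))
sqrt(R(p) + z(b)) = sqrt((1/13)*(-53 + 3)/3 + 7**2) = sqrt((1/13)*(1/3)*(-50) + 49) = sqrt(-50/39 + 49) = sqrt(1861/39) = sqrt(72579)/39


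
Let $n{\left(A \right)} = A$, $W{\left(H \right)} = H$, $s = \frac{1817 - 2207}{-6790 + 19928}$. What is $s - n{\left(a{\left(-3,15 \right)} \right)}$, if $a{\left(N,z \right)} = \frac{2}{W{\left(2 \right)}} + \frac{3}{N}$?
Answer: $- \frac{195}{6569} \approx -0.029685$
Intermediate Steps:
$s = - \frac{195}{6569}$ ($s = - \frac{390}{13138} = \left(-390\right) \frac{1}{13138} = - \frac{195}{6569} \approx -0.029685$)
$a{\left(N,z \right)} = 1 + \frac{3}{N}$ ($a{\left(N,z \right)} = \frac{2}{2} + \frac{3}{N} = 2 \cdot \frac{1}{2} + \frac{3}{N} = 1 + \frac{3}{N}$)
$s - n{\left(a{\left(-3,15 \right)} \right)} = - \frac{195}{6569} - \frac{3 - 3}{-3} = - \frac{195}{6569} - \left(- \frac{1}{3}\right) 0 = - \frac{195}{6569} - 0 = - \frac{195}{6569} + 0 = - \frac{195}{6569}$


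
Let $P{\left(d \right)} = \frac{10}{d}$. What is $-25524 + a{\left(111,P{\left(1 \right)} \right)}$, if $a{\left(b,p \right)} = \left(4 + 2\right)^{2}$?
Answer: $-25488$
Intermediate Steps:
$a{\left(b,p \right)} = 36$ ($a{\left(b,p \right)} = 6^{2} = 36$)
$-25524 + a{\left(111,P{\left(1 \right)} \right)} = -25524 + 36 = -25488$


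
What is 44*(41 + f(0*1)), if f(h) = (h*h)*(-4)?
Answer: 1804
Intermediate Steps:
f(h) = -4*h² (f(h) = h²*(-4) = -4*h²)
44*(41 + f(0*1)) = 44*(41 - 4*(0*1)²) = 44*(41 - 4*0²) = 44*(41 - 4*0) = 44*(41 + 0) = 44*41 = 1804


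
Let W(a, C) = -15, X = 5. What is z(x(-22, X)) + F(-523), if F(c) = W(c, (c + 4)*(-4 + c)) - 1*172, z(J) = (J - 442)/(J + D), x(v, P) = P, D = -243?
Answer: -44069/238 ≈ -185.16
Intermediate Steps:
z(J) = (-442 + J)/(-243 + J) (z(J) = (J - 442)/(J - 243) = (-442 + J)/(-243 + J))
F(c) = -187 (F(c) = -15 - 1*172 = -15 - 172 = -187)
z(x(-22, X)) + F(-523) = (-442 + 5)/(-243 + 5) - 187 = -437/(-238) - 187 = -1/238*(-437) - 187 = 437/238 - 187 = -44069/238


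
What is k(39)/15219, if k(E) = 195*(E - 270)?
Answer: -5005/1691 ≈ -2.9598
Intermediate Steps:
k(E) = -52650 + 195*E (k(E) = 195*(-270 + E) = -52650 + 195*E)
k(39)/15219 = (-52650 + 195*39)/15219 = (-52650 + 7605)*(1/15219) = -45045*1/15219 = -5005/1691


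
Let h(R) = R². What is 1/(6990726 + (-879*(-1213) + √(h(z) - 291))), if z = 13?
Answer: 8056953/64914491644331 - I*√122/64914491644331 ≈ 1.2412e-7 - 1.7015e-13*I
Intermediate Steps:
1/(6990726 + (-879*(-1213) + √(h(z) - 291))) = 1/(6990726 + (-879*(-1213) + √(13² - 291))) = 1/(6990726 + (1066227 + √(169 - 291))) = 1/(6990726 + (1066227 + √(-122))) = 1/(6990726 + (1066227 + I*√122)) = 1/(8056953 + I*√122)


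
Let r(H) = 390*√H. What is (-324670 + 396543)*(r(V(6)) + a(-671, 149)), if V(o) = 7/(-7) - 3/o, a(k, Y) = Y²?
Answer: 1595652473 + 14015235*I*√6 ≈ 1.5957e+9 + 3.433e+7*I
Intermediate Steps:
V(o) = -1 - 3/o (V(o) = 7*(-⅐) - 3/o = -1 - 3/o)
(-324670 + 396543)*(r(V(6)) + a(-671, 149)) = (-324670 + 396543)*(390*√((-3 - 1*6)/6) + 149²) = 71873*(390*√((-3 - 6)/6) + 22201) = 71873*(390*√((⅙)*(-9)) + 22201) = 71873*(390*√(-3/2) + 22201) = 71873*(390*(I*√6/2) + 22201) = 71873*(195*I*√6 + 22201) = 71873*(22201 + 195*I*√6) = 1595652473 + 14015235*I*√6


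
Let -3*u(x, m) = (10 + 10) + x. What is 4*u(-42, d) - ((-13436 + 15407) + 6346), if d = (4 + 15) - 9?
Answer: -24863/3 ≈ -8287.7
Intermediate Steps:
d = 10 (d = 19 - 9 = 10)
u(x, m) = -20/3 - x/3 (u(x, m) = -((10 + 10) + x)/3 = -(20 + x)/3 = -20/3 - x/3)
4*u(-42, d) - ((-13436 + 15407) + 6346) = 4*(-20/3 - ⅓*(-42)) - ((-13436 + 15407) + 6346) = 4*(-20/3 + 14) - (1971 + 6346) = 4*(22/3) - 1*8317 = 88/3 - 8317 = -24863/3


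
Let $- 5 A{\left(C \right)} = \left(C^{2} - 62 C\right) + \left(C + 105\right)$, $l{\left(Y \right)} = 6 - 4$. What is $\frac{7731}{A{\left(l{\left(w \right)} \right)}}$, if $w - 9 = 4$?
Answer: $\frac{38655}{13} \approx 2973.5$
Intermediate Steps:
$w = 13$ ($w = 9 + 4 = 13$)
$l{\left(Y \right)} = 2$
$A{\left(C \right)} = -21 - \frac{C^{2}}{5} + \frac{61 C}{5}$ ($A{\left(C \right)} = - \frac{\left(C^{2} - 62 C\right) + \left(C + 105\right)}{5} = - \frac{\left(C^{2} - 62 C\right) + \left(105 + C\right)}{5} = - \frac{105 + C^{2} - 61 C}{5} = -21 - \frac{C^{2}}{5} + \frac{61 C}{5}$)
$\frac{7731}{A{\left(l{\left(w \right)} \right)}} = \frac{7731}{-21 - \frac{2^{2}}{5} + \frac{61}{5} \cdot 2} = \frac{7731}{-21 - \frac{4}{5} + \frac{122}{5}} = \frac{7731}{\frac{13}{5}} = 7731 \cdot \frac{5}{13} = \frac{38655}{13}$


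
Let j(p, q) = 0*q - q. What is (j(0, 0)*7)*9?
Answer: 0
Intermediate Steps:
j(p, q) = -q (j(p, q) = 0 - q = -q)
(j(0, 0)*7)*9 = (-1*0*7)*9 = (0*7)*9 = 0*9 = 0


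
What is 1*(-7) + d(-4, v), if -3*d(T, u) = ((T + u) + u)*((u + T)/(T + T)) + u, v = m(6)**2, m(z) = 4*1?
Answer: 5/3 ≈ 1.6667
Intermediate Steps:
m(z) = 4
v = 16 (v = 4**2 = 16)
d(T, u) = -u/3 - (T + u)*(T + 2*u)/(6*T) (d(T, u) = -(((T + u) + u)*((u + T)/(T + T)) + u)/3 = -((T + 2*u)*((T + u)/((2*T))) + u)/3 = -((T + 2*u)*((T + u)*(1/(2*T))) + u)/3 = -((T + 2*u)*((T + u)/(2*T)) + u)/3 = -((T + u)*(T + 2*u)/(2*T) + u)/3 = -(u + (T + u)*(T + 2*u)/(2*T))/3 = -u/3 - (T + u)*(T + 2*u)/(6*T))
1*(-7) + d(-4, v) = 1*(-7) + (1/6)*(-2*16**2 - 1*(-4)*(-4 + 5*16))/(-4) = -7 + (1/6)*(-1/4)*(-2*256 - 1*(-4)*(-4 + 80)) = -7 + (1/6)*(-1/4)*(-512 - 1*(-4)*76) = -7 + (1/6)*(-1/4)*(-512 + 304) = -7 + (1/6)*(-1/4)*(-208) = -7 + 26/3 = 5/3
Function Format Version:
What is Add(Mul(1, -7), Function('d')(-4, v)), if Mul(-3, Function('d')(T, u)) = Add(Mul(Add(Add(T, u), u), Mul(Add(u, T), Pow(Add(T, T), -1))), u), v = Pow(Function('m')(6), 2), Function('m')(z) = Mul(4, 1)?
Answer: Rational(5, 3) ≈ 1.6667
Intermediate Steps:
Function('m')(z) = 4
v = 16 (v = Pow(4, 2) = 16)
Function('d')(T, u) = Add(Mul(Rational(-1, 3), u), Mul(Rational(-1, 6), Pow(T, -1), Add(T, u), Add(T, Mul(2, u)))) (Function('d')(T, u) = Mul(Rational(-1, 3), Add(Mul(Add(Add(T, u), u), Mul(Add(u, T), Pow(Add(T, T), -1))), u)) = Mul(Rational(-1, 3), Add(Mul(Add(T, Mul(2, u)), Mul(Add(T, u), Pow(Mul(2, T), -1))), u)) = Mul(Rational(-1, 3), Add(Mul(Add(T, Mul(2, u)), Mul(Add(T, u), Mul(Rational(1, 2), Pow(T, -1)))), u)) = Mul(Rational(-1, 3), Add(Mul(Add(T, Mul(2, u)), Mul(Rational(1, 2), Pow(T, -1), Add(T, u))), u)) = Mul(Rational(-1, 3), Add(Mul(Rational(1, 2), Pow(T, -1), Add(T, u), Add(T, Mul(2, u))), u)) = Mul(Rational(-1, 3), Add(u, Mul(Rational(1, 2), Pow(T, -1), Add(T, u), Add(T, Mul(2, u))))) = Add(Mul(Rational(-1, 3), u), Mul(Rational(-1, 6), Pow(T, -1), Add(T, u), Add(T, Mul(2, u)))))
Add(Mul(1, -7), Function('d')(-4, v)) = Add(Mul(1, -7), Mul(Rational(1, 6), Pow(-4, -1), Add(Mul(-2, Pow(16, 2)), Mul(-1, -4, Add(-4, Mul(5, 16)))))) = Add(-7, Mul(Rational(1, 6), Rational(-1, 4), Add(Mul(-2, 256), Mul(-1, -4, Add(-4, 80))))) = Add(-7, Mul(Rational(1, 6), Rational(-1, 4), Add(-512, Mul(-1, -4, 76)))) = Add(-7, Mul(Rational(1, 6), Rational(-1, 4), Add(-512, 304))) = Add(-7, Mul(Rational(1, 6), Rational(-1, 4), -208)) = Add(-7, Rational(26, 3)) = Rational(5, 3)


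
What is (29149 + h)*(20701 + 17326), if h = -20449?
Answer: 330834900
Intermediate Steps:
(29149 + h)*(20701 + 17326) = (29149 - 20449)*(20701 + 17326) = 8700*38027 = 330834900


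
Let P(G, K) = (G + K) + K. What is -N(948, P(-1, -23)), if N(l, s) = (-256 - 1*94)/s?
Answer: -350/47 ≈ -7.4468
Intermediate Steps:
P(G, K) = G + 2*K
N(l, s) = -350/s (N(l, s) = (-256 - 94)/s = -350/s)
-N(948, P(-1, -23)) = -(-350)/(-1 + 2*(-23)) = -(-350)/(-1 - 46) = -(-350)/(-47) = -(-350)*(-1)/47 = -1*350/47 = -350/47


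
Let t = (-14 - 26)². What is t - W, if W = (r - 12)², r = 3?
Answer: 1519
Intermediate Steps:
t = 1600 (t = (-40)² = 1600)
W = 81 (W = (3 - 12)² = (-9)² = 81)
t - W = 1600 - 1*81 = 1600 - 81 = 1519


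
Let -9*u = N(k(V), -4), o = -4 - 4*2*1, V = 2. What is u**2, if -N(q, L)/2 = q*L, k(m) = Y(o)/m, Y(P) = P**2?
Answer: 4096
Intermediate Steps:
o = -12 (o = -4 - 8*1 = -4 - 8 = -12)
k(m) = 144/m (k(m) = (-12)**2/m = 144/m)
N(q, L) = -2*L*q (N(q, L) = -2*q*L = -2*L*q)
u = -64 (u = -(-2)*(-4)*144/2/9 = -(-2)*(-4)*144*(1/2)/9 = -(-2)*(-4)*72/9 = -1/9*576 = -64)
u**2 = (-64)**2 = 4096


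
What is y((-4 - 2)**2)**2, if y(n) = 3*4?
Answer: 144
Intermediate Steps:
y(n) = 12
y((-4 - 2)**2)**2 = 12**2 = 144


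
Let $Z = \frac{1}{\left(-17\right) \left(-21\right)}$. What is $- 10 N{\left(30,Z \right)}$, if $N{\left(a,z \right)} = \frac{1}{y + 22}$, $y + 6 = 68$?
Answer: $- \frac{5}{42} \approx -0.11905$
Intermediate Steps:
$y = 62$ ($y = -6 + 68 = 62$)
$Z = \frac{1}{357}$ ($Z = \left(- \frac{1}{17}\right) \left(- \frac{1}{21}\right) = \frac{1}{357} \approx 0.0028011$)
$N{\left(a,z \right)} = \frac{1}{84}$ ($N{\left(a,z \right)} = \frac{1}{62 + 22} = \frac{1}{84}$)
$- 10 N{\left(30,Z \right)} = \left(-10\right) \frac{1}{84} = - \frac{5}{42}$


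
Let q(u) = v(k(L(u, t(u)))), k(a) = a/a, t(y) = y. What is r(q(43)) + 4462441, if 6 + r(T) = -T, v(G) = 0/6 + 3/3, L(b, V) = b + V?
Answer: 4462434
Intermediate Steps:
L(b, V) = V + b
k(a) = 1
v(G) = 1 (v(G) = 0*(⅙) + 3*(⅓) = 0 + 1 = 1)
q(u) = 1
r(T) = -6 - T
r(q(43)) + 4462441 = (-6 - 1*1) + 4462441 = (-6 - 1) + 4462441 = -7 + 4462441 = 4462434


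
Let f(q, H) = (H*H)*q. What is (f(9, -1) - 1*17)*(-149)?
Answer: 1192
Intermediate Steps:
f(q, H) = q*H**2 (f(q, H) = H**2*q = q*H**2)
(f(9, -1) - 1*17)*(-149) = (9*(-1)**2 - 1*17)*(-149) = (9*1 - 17)*(-149) = (9 - 17)*(-149) = -8*(-149) = 1192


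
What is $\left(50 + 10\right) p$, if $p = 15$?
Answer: $900$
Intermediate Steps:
$\left(50 + 10\right) p = \left(50 + 10\right) 15 = 60 \cdot 15 = 900$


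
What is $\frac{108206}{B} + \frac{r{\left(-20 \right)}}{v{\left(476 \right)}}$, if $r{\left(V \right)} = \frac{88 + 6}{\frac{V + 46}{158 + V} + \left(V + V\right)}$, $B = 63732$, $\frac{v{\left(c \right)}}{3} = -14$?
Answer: $\frac{1074793733}{612751314} \approx 1.754$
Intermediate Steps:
$v{\left(c \right)} = -42$ ($v{\left(c \right)} = 3 \left(-14\right) = -42$)
$r{\left(V \right)} = \frac{94}{2 V + \frac{46 + V}{158 + V}}$ ($r{\left(V \right)} = \frac{94}{\frac{46 + V}{158 + V} + 2 V} = \frac{94}{2 V + \frac{46 + V}{158 + V}}$)
$\frac{108206}{B} + \frac{r{\left(-20 \right)}}{v{\left(476 \right)}} = \frac{108206}{63732} + \frac{94 \frac{1}{46 + 2 \left(-20\right)^{2} + 317 \left(-20\right)} \left(158 - 20\right)}{-42} = 108206 \cdot \frac{1}{63732} + 94 \frac{1}{46 + 2 \cdot 400 - 6340} \cdot 138 \left(- \frac{1}{42}\right) = \frac{54103}{31866} + 94 \frac{1}{46 + 800 - 6340} \cdot 138 \left(- \frac{1}{42}\right) = \frac{54103}{31866} + 94 \frac{1}{-5494} \cdot 138 \left(- \frac{1}{42}\right) = \frac{54103}{31866} + 94 \left(- \frac{1}{5494}\right) 138 \left(- \frac{1}{42}\right) = \frac{54103}{31866} - - \frac{1081}{19229} = \frac{54103}{31866} + \frac{1081}{19229} = \frac{1074793733}{612751314}$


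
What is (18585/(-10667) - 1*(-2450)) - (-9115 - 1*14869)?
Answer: 281952893/10667 ≈ 26432.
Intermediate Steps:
(18585/(-10667) - 1*(-2450)) - (-9115 - 1*14869) = (18585*(-1/10667) + 2450) - (-9115 - 14869) = (-18585/10667 + 2450) - 1*(-23984) = 26115565/10667 + 23984 = 281952893/10667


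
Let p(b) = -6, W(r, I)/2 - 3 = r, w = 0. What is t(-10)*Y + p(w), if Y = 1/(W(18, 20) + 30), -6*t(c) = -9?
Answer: -287/48 ≈ -5.9792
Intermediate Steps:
W(r, I) = 6 + 2*r
t(c) = 3/2 (t(c) = -⅙*(-9) = 3/2)
Y = 1/72 (Y = 1/((6 + 2*18) + 30) = 1/((6 + 36) + 30) = 1/(42 + 30) = 1/72 ≈ 0.013889)
t(-10)*Y + p(w) = (3/2)*(1/72) - 6 = 1/48 - 6 = -287/48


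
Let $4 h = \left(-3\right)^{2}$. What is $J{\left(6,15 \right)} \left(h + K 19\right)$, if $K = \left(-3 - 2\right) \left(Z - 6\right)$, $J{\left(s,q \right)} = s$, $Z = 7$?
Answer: $- \frac{1113}{2} \approx -556.5$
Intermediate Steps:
$h = \frac{9}{4}$ ($h = \frac{\left(-3\right)^{2}}{4} = \frac{1}{4} \cdot 9 = \frac{9}{4} \approx 2.25$)
$K = -5$ ($K = \left(-3 - 2\right) \left(7 - 6\right) = \left(-5\right) 1 = -5$)
$J{\left(6,15 \right)} \left(h + K 19\right) = 6 \left(\frac{9}{4} - 95\right) = 6 \left(- \frac{371}{4}\right) = - \frac{1113}{2}$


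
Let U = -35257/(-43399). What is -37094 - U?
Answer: -1609877763/43399 ≈ -37095.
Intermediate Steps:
U = 35257/43399 (U = -35257*(-1/43399) = 35257/43399 ≈ 0.81239)
-37094 - U = -37094 - 1*35257/43399 = -37094 - 35257/43399 = -1609877763/43399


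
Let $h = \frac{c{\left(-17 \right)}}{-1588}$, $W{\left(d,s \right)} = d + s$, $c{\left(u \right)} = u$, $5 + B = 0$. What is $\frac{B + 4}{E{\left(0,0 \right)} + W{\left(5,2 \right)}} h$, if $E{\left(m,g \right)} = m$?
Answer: $- \frac{17}{11116} \approx -0.0015293$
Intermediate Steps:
$B = -5$ ($B = -5 + 0 = -5$)
$h = \frac{17}{1588}$ ($h = - \frac{17}{-1588} = \left(-17\right) \left(- \frac{1}{1588}\right) = \frac{17}{1588} \approx 0.010705$)
$\frac{B + 4}{E{\left(0,0 \right)} + W{\left(5,2 \right)}} h = \frac{-5 + 4}{0 + \left(5 + 2\right)} \frac{17}{1588} = - \frac{1}{0 + 7} \cdot \frac{17}{1588} = - \frac{1}{7} \cdot \frac{17}{1588} = \left(-1\right) \frac{1}{7} \cdot \frac{17}{1588} = \left(- \frac{1}{7}\right) \frac{17}{1588} = - \frac{17}{11116}$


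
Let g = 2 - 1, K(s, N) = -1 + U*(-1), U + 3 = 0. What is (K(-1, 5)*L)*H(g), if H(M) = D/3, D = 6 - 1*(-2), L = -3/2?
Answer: -8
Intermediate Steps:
U = -3 (U = -3 + 0 = -3)
K(s, N) = 2 (K(s, N) = -1 - 3*(-1) = -1 + 3 = 2)
L = -3/2 (L = -3*1/2 = -3/2 ≈ -1.5000)
D = 8 (D = 6 + 2 = 8)
g = 1
H(M) = 8/3
(K(-1, 5)*L)*H(g) = (2*(-3/2))*(8/3) = -3*8/3 = -8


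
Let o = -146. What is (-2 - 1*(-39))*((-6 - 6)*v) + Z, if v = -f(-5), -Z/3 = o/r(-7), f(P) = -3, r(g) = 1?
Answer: -894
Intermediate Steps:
Z = 438 (Z = -(-438)/1 = -(-438) = -3*(-146) = 438)
v = 3 (v = -1*(-3) = 3)
(-2 - 1*(-39))*((-6 - 6)*v) + Z = (-2 - 1*(-39))*((-6 - 6)*3) + 438 = (-2 + 39)*(-12*3) + 438 = 37*(-36) + 438 = -1332 + 438 = -894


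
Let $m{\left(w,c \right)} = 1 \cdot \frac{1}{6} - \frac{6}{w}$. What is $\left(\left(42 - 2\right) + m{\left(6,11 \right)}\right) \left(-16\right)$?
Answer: $- \frac{1880}{3} \approx -626.67$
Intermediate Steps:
$m{\left(w,c \right)} = \frac{1}{6} - \frac{6}{w}$ ($m{\left(w,c \right)} = 1 \cdot \frac{1}{6} - \frac{6}{w} = \frac{1}{6} - \frac{6}{w}$)
$\left(\left(42 - 2\right) + m{\left(6,11 \right)}\right) \left(-16\right) = \left(\left(42 - 2\right) + \frac{-36 + 6}{6 \cdot 6}\right) \left(-16\right) = \left(40 + \frac{1}{6} \cdot \frac{1}{6} \left(-30\right)\right) \left(-16\right) = \left(40 - \frac{5}{6}\right) \left(-16\right) = \frac{235}{6} \left(-16\right) = - \frac{1880}{3}$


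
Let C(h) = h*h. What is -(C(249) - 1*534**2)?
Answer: 223155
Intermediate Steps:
C(h) = h**2
-(C(249) - 1*534**2) = -(249**2 - 1*534**2) = -(62001 - 1*285156) = -(62001 - 285156) = -1*(-223155) = 223155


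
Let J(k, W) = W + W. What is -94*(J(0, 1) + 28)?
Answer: -2820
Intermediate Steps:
J(k, W) = 2*W
-94*(J(0, 1) + 28) = -94*(2*1 + 28) = -94*(2 + 28) = -94*30 = -2820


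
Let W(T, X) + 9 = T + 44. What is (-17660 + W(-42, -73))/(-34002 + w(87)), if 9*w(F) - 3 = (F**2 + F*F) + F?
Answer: 1963/3590 ≈ 0.54680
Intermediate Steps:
W(T, X) = 35 + T (W(T, X) = -9 + (T + 44) = -9 + (44 + T) = 35 + T)
w(F) = 1/3 + F/9 + 2*F**2/9 (w(F) = 1/3 + ((F**2 + F*F) + F)/9 = 1/3 + ((F**2 + F**2) + F)/9 = 1/3 + (2*F**2 + F)/9 = 1/3 + (F + 2*F**2)/9 = 1/3 + (F/9 + 2*F**2/9) = 1/3 + F/9 + 2*F**2/9)
(-17660 + W(-42, -73))/(-34002 + w(87)) = (-17660 + (35 - 42))/(-34002 + (1/3 + (1/9)*87 + (2/9)*87**2)) = (-17660 - 7)/(-34002 + (1/3 + 29/3 + (2/9)*7569)) = -17667/(-34002 + (1/3 + 29/3 + 1682)) = -17667/(-34002 + 1692) = -17667/(-32310) = -17667*(-1/32310) = 1963/3590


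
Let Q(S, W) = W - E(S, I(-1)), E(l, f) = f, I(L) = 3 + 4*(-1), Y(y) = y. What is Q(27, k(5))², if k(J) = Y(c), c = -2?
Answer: 1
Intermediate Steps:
k(J) = -2
I(L) = -1 (I(L) = 3 - 4 = -1)
Q(S, W) = 1 + W (Q(S, W) = W - 1*(-1) = W + 1 = 1 + W)
Q(27, k(5))² = (1 - 2)² = (-1)² = 1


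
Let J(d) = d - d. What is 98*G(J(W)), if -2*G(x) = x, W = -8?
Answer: 0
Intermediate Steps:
J(d) = 0
G(x) = -x/2
98*G(J(W)) = 98*(-½*0) = 98*0 = 0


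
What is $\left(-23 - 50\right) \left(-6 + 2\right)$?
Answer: $292$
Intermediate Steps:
$\left(-23 - 50\right) \left(-6 + 2\right) = \left(-73\right) \left(-4\right) = 292$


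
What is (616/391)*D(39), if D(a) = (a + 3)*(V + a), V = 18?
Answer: 1474704/391 ≈ 3771.6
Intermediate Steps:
D(a) = (3 + a)*(18 + a) (D(a) = (a + 3)*(18 + a) = (3 + a)*(18 + a))
(616/391)*D(39) = (616/391)*(54 + 39² + 21*39) = (616*(1/391))*(54 + 1521 + 819) = (616/391)*2394 = 1474704/391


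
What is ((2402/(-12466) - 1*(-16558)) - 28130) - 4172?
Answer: -98133553/6233 ≈ -15744.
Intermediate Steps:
((2402/(-12466) - 1*(-16558)) - 28130) - 4172 = ((2402*(-1/12466) + 16558) - 28130) - 4172 = ((-1201/6233 + 16558) - 28130) - 4172 = (103204813/6233 - 28130) - 4172 = -72129477/6233 - 4172 = -98133553/6233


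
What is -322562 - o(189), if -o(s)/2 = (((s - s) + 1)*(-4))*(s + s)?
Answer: -325586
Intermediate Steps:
o(s) = 16*s (o(s) = -2*((s - s) + 1)*(-4)*(s + s) = -2*(0 + 1)*(-4)*2*s = -2*1*(-4)*2*s = -(-8)*2*s = -(-16)*s = 16*s)
-322562 - o(189) = -322562 - 16*189 = -322562 - 1*3024 = -322562 - 3024 = -325586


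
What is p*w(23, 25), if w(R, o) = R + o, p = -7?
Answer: -336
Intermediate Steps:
p*w(23, 25) = -7*(23 + 25) = -7*48 = -336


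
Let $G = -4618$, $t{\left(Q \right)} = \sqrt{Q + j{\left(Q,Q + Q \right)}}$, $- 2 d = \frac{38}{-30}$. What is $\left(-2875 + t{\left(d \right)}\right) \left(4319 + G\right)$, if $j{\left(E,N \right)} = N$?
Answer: $859625 - \frac{299 \sqrt{190}}{10} \approx 8.5921 \cdot 10^{5}$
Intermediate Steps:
$d = \frac{19}{30}$ ($d = - \frac{38 \frac{1}{-30}}{2} = - \frac{38 \left(- \frac{1}{30}\right)}{2} = \left(- \frac{1}{2}\right) \left(- \frac{19}{15}\right) = \frac{19}{30} \approx 0.63333$)
$t{\left(Q \right)} = \sqrt{3} \sqrt{Q}$ ($t{\left(Q \right)} = \sqrt{Q + \left(Q + Q\right)} = \sqrt{Q + 2 Q} = \sqrt{3 Q} = \sqrt{3} \sqrt{Q}$)
$\left(-2875 + t{\left(d \right)}\right) \left(4319 + G\right) = \left(-2875 + \sqrt{3} \sqrt{\frac{19}{30}}\right) \left(4319 - 4618\right) = \left(-2875 + \sqrt{3} \frac{\sqrt{570}}{30}\right) \left(-299\right) = \left(-2875 + \frac{\sqrt{190}}{10}\right) \left(-299\right) = 859625 - \frac{299 \sqrt{190}}{10}$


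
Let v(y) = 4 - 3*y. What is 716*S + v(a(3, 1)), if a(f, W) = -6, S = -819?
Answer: -586382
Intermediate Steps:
716*S + v(a(3, 1)) = 716*(-819) + (4 - 3*(-6)) = -586404 + (4 + 18) = -586404 + 22 = -586382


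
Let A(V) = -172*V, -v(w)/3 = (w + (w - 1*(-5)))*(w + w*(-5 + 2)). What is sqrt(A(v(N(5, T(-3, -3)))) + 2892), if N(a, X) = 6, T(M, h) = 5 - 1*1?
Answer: 2*I*sqrt(25593) ≈ 319.96*I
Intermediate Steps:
T(M, h) = 4 (T(M, h) = 5 - 1 = 4)
v(w) = 6*w*(5 + 2*w) (v(w) = -3*(w + (w - 1*(-5)))*(w + w*(-5 + 2)) = -3*(w + (w + 5))*(w + w*(-3)) = -3*(w + (5 + w))*(w - 3*w) = -3*(5 + 2*w)*(-2*w) = -(-6)*w*(5 + 2*w) = 6*w*(5 + 2*w))
sqrt(A(v(N(5, T(-3, -3)))) + 2892) = sqrt(-1032*6*(5 + 2*6) + 2892) = sqrt(-1032*6*(5 + 12) + 2892) = sqrt(-1032*6*17 + 2892) = sqrt(-172*612 + 2892) = sqrt(-105264 + 2892) = sqrt(-102372) = 2*I*sqrt(25593)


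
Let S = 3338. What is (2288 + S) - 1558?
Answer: 4068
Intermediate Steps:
(2288 + S) - 1558 = (2288 + 3338) - 1558 = 5626 - 1558 = 4068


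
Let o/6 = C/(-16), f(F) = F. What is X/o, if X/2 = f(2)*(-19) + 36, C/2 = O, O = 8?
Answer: ⅔ ≈ 0.66667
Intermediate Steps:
C = 16 (C = 2*8 = 16)
o = -6 (o = 6*(16/(-16)) = 6*(-1/16*16) = 6*(-1) = -6)
X = -4 (X = 2*(2*(-19) + 36) = 2*(-38 + 36) = 2*(-2) = -4)
X/o = -4/(-6) = -4*(-⅙) = ⅔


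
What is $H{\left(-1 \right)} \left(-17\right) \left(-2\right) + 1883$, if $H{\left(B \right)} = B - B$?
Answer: $1883$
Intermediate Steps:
$H{\left(B \right)} = 0$
$H{\left(-1 \right)} \left(-17\right) \left(-2\right) + 1883 = 0 \left(-17\right) \left(-2\right) + 1883 = 0 \left(-2\right) + 1883 = 0 + 1883 = 1883$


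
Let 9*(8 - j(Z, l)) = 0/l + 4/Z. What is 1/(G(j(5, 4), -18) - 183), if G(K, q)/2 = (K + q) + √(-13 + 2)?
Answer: -411435/83683549 - 4050*I*√11/83683549 ≈ -0.0049166 - 0.00016051*I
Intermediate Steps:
j(Z, l) = 8 - 4/(9*Z) (j(Z, l) = 8 - (0/l + 4/Z)/9 = 8 - (0 + 4/Z)/9 = 8 - 4/(9*Z))
G(K, q) = 2*K + 2*q + 2*I*√11 (G(K, q) = 2*((K + q) + √(-13 + 2)) = 2*((K + q) + √(-11)) = 2*((K + q) + I*√11) = 2*(K + q + I*√11) = 2*K + 2*q + 2*I*√11)
1/(G(j(5, 4), -18) - 183) = 1/((2*(8 - 4/9/5) + 2*(-18) + 2*I*√11) - 183) = 1/((2*(8 - 4/9*⅕) - 36 + 2*I*√11) - 183) = 1/((2*(8 - 4/45) - 36 + 2*I*√11) - 183) = 1/((2*(356/45) - 36 + 2*I*√11) - 183) = 1/((712/45 - 36 + 2*I*√11) - 183) = 1/((-908/45 + 2*I*√11) - 183) = 1/(-9143/45 + 2*I*√11)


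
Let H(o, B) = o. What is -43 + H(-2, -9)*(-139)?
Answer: 235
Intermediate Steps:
-43 + H(-2, -9)*(-139) = -43 - 2*(-139) = -43 + 278 = 235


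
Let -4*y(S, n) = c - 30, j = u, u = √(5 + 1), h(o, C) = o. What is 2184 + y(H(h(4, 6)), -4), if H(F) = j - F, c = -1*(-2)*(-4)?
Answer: 4387/2 ≈ 2193.5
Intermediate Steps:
c = -8 (c = 2*(-4) = -8)
u = √6 ≈ 2.4495
j = √6 ≈ 2.4495
H(F) = √6 - F
y(S, n) = 19/2 (y(S, n) = -(-8 - 30)/4 = -¼*(-38) = 19/2)
2184 + y(H(h(4, 6)), -4) = 2184 + 19/2 = 4387/2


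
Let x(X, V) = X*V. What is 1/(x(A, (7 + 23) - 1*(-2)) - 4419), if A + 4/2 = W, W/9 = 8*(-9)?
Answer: -1/25219 ≈ -3.9653e-5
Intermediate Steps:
W = -648 (W = 9*(8*(-9)) = 9*(-72) = -648)
A = -650 (A = -2 - 648 = -650)
x(X, V) = V*X
1/(x(A, (7 + 23) - 1*(-2)) - 4419) = 1/(((7 + 23) - 1*(-2))*(-650) - 4419) = 1/((30 + 2)*(-650) - 4419) = 1/(32*(-650) - 4419) = 1/(-20800 - 4419) = 1/(-25219) = -1/25219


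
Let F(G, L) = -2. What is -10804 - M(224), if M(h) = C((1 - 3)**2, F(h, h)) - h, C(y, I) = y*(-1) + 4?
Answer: -10580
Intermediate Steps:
C(y, I) = 4 - y (C(y, I) = -y + 4 = 4 - y)
M(h) = -h (M(h) = (4 - (1 - 3)**2) - h = (4 - 1*(-2)**2) - h = (4 - 1*4) - h = (4 - 4) - h = 0 - h = -h)
-10804 - M(224) = -10804 - (-1)*224 = -10804 - 1*(-224) = -10804 + 224 = -10580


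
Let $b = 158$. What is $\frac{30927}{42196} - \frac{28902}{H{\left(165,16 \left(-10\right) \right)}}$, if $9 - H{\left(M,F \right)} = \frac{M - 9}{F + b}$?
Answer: $- \frac{405619381}{1223684} \approx -331.47$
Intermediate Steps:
$H{\left(M,F \right)} = 9 - \frac{-9 + M}{158 + F}$ ($H{\left(M,F \right)} = 9 - \frac{M - 9}{F + 158} = 9 - \frac{-9 + M}{158 + F}$)
$\frac{30927}{42196} - \frac{28902}{H{\left(165,16 \left(-10\right) \right)}} = \frac{30927}{42196} - \frac{28902}{\frac{1}{158 + 16 \left(-10\right)} \left(1431 - 165 + 9 \cdot 16 \left(-10\right)\right)} = 30927 \cdot \frac{1}{42196} - \frac{28902}{\frac{1}{158 - 160} \left(1431 - 165 + 9 \left(-160\right)\right)} = \frac{30927}{42196} - \frac{28902}{\frac{1}{-2} \left(1431 - 165 - 1440\right)} = \frac{30927}{42196} - \frac{28902}{\left(- \frac{1}{2}\right) \left(-174\right)} = \frac{30927}{42196} - \frac{28902}{87} = \frac{30927}{42196} - \frac{9634}{29} = - \frac{405619381}{1223684}$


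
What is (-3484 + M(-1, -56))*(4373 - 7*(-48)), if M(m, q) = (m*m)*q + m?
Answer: -16674569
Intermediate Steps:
M(m, q) = m + q*m**2 (M(m, q) = m**2*q + m = q*m**2 + m = m + q*m**2)
(-3484 + M(-1, -56))*(4373 - 7*(-48)) = (-3484 - (1 - 1*(-56)))*(4373 - 7*(-48)) = (-3484 - (1 + 56))*(4373 + 336) = (-3484 - 1*57)*4709 = (-3484 - 57)*4709 = -3541*4709 = -16674569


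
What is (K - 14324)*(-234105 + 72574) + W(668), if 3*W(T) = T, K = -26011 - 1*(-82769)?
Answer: -20563218694/3 ≈ -6.8544e+9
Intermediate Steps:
K = 56758 (K = -26011 + 82769 = 56758)
W(T) = T/3
(K - 14324)*(-234105 + 72574) + W(668) = (56758 - 14324)*(-234105 + 72574) + (1/3)*668 = 42434*(-161531) + 668/3 = -6854406454 + 668/3 = -20563218694/3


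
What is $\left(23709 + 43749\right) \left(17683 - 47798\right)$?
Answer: $-2031497670$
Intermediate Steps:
$\left(23709 + 43749\right) \left(17683 - 47798\right) = 67458 \left(-30115\right) = -2031497670$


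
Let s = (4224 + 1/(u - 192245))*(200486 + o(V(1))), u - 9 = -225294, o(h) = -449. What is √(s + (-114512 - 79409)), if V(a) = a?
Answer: √147268522306951781690/417530 ≈ 29065.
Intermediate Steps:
u = -225285 (u = 9 - 225294 = -225285)
s = 352794598728603/417530 (s = (4224 + 1/(-225285 - 192245))*(200486 - 449) = (4224 + 1/(-417530))*200037 = (4224 - 1/417530)*200037 = (1763646719/417530)*200037 = 352794598728603/417530 ≈ 8.4496e+8)
√(s + (-114512 - 79409)) = √(352794598728603/417530 + (-114512 - 79409)) = √(352794598728603/417530 - 193921) = √(352713630893473/417530) = √147268522306951781690/417530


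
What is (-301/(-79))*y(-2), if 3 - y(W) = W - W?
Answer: 903/79 ≈ 11.430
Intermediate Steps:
y(W) = 3 (y(W) = 3 - (W - W) = 3 - 1*0 = 3 + 0 = 3)
(-301/(-79))*y(-2) = -301/(-79)*3 = -301*(-1/79)*3 = (301/79)*3 = 903/79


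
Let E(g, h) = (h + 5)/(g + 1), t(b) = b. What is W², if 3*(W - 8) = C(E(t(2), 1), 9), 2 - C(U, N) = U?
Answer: 64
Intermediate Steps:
E(g, h) = (5 + h)/(1 + g)
C(U, N) = 2 - U
W = 8 (W = 8 + (2 - (5 + 1)/(1 + 2))/3 = 8 + (2 - 6/3)/3 = 8 + (2 - 1*2)/3 = 8 + (2 - 2)/3 = 8 + (⅓)*0 = 8 + 0 = 8)
W² = 8² = 64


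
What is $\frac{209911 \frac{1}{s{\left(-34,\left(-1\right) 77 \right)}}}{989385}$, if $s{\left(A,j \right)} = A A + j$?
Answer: $\frac{16147}{82118955} \approx 0.00019663$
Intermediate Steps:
$s{\left(A,j \right)} = j + A^{2}$ ($s{\left(A,j \right)} = A^{2} + j = j + A^{2}$)
$\frac{209911 \frac{1}{s{\left(-34,\left(-1\right) 77 \right)}}}{989385} = \frac{209911 \frac{1}{\left(-1\right) 77 + \left(-34\right)^{2}}}{989385} = \frac{209911}{-77 + 1156} \cdot \frac{1}{989385} = \frac{209911}{1079} \cdot \frac{1}{989385} = 209911 \cdot \frac{1}{1079} \cdot \frac{1}{989385} = \frac{16147}{83} \cdot \frac{1}{989385} = \frac{16147}{82118955}$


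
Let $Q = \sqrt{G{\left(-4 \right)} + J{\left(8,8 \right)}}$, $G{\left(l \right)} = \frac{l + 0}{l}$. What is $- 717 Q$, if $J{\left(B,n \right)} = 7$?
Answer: $- 1434 \sqrt{2} \approx -2028.0$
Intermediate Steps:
$G{\left(l \right)} = 1$ ($G{\left(l \right)} = \frac{l}{l} = 1$)
$Q = 2 \sqrt{2}$ ($Q = \sqrt{1 + 7} = \sqrt{8} = 2 \sqrt{2} \approx 2.8284$)
$- 717 Q = - 717 \cdot 2 \sqrt{2} = - 1434 \sqrt{2}$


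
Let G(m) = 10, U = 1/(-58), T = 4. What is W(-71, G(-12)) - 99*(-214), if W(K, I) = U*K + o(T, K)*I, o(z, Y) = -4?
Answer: 1226539/58 ≈ 21147.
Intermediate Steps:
U = -1/58 ≈ -0.017241
W(K, I) = -4*I - K/58 (W(K, I) = -K/58 - 4*I = -4*I - K/58)
W(-71, G(-12)) - 99*(-214) = (-4*10 - 1/58*(-71)) - 99*(-214) = (-40 + 71/58) + 21186 = -2249/58 + 21186 = 1226539/58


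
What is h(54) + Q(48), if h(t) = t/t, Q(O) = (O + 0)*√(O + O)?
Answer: 1 + 192*√6 ≈ 471.30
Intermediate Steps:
Q(O) = √2*O^(3/2) (Q(O) = O*√(2*O) = O*(√2*√O) = √2*O^(3/2))
h(t) = 1
h(54) + Q(48) = 1 + √2*48^(3/2) = 1 + √2*(192*√3) = 1 + 192*√6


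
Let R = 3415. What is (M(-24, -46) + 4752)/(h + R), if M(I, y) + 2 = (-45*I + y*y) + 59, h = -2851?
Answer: 8005/564 ≈ 14.193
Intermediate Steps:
M(I, y) = 57 + y² - 45*I (M(I, y) = -2 + ((-45*I + y*y) + 59) = -2 + ((-45*I + y²) + 59) = -2 + ((y² - 45*I) + 59) = -2 + (59 + y² - 45*I) = 57 + y² - 45*I)
(M(-24, -46) + 4752)/(h + R) = ((57 + (-46)² - 45*(-24)) + 4752)/(-2851 + 3415) = ((57 + 2116 + 1080) + 4752)/564 = (3253 + 4752)*(1/564) = 8005*(1/564) = 8005/564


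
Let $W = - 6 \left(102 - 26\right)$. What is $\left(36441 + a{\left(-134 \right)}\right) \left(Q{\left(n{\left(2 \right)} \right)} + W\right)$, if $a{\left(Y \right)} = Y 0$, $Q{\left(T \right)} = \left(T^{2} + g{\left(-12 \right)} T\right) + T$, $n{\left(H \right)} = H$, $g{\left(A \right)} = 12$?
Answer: $-15523866$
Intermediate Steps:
$Q{\left(T \right)} = T^{2} + 13 T$ ($Q{\left(T \right)} = \left(T^{2} + 12 T\right) + T = T^{2} + 13 T$)
$a{\left(Y \right)} = 0$
$W = -456$ ($W = \left(-6\right) 76 = -456$)
$\left(36441 + a{\left(-134 \right)}\right) \left(Q{\left(n{\left(2 \right)} \right)} + W\right) = \left(36441 + 0\right) \left(2 \left(13 + 2\right) - 456\right) = 36441 \left(2 \cdot 15 - 456\right) = 36441 \left(30 - 456\right) = 36441 \left(-426\right) = -15523866$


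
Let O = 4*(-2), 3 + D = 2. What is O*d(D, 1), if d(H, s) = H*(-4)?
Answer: -32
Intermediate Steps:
D = -1 (D = -3 + 2 = -1)
O = -8
d(H, s) = -4*H
O*d(D, 1) = -(-32)*(-1) = -8*4 = -32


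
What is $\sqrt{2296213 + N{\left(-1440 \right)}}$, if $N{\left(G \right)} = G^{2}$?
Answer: $\sqrt{4369813} \approx 2090.4$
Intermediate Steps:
$\sqrt{2296213 + N{\left(-1440 \right)}} = \sqrt{2296213 + \left(-1440\right)^{2}} = \sqrt{2296213 + 2073600} = \sqrt{4369813}$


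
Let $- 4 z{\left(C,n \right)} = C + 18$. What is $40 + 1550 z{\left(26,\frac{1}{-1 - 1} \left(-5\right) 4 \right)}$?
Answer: $-17010$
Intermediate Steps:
$z{\left(C,n \right)} = - \frac{9}{2} - \frac{C}{4}$ ($z{\left(C,n \right)} = - \frac{C + 18}{4} = - \frac{18 + C}{4} = - \frac{9}{2} - \frac{C}{4}$)
$40 + 1550 z{\left(26,\frac{1}{-1 - 1} \left(-5\right) 4 \right)} = 40 + 1550 \left(- \frac{9}{2} - \frac{13}{2}\right) = 40 + 1550 \left(-11\right) = 40 - 17050 = -17010$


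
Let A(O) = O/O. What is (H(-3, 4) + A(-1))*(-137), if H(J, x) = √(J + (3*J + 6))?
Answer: -137 - 137*I*√6 ≈ -137.0 - 335.58*I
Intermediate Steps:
A(O) = 1
H(J, x) = √(6 + 4*J) (H(J, x) = √(J + (6 + 3*J)) = √(6 + 4*J))
(H(-3, 4) + A(-1))*(-137) = (√(6 + 4*(-3)) + 1)*(-137) = (√(6 - 12) + 1)*(-137) = (√(-6) + 1)*(-137) = (I*√6 + 1)*(-137) = (1 + I*√6)*(-137) = -137 - 137*I*√6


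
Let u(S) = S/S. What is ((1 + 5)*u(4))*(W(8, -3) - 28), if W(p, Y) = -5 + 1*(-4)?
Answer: -222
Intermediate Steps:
u(S) = 1
W(p, Y) = -9 (W(p, Y) = -5 - 4 = -9)
((1 + 5)*u(4))*(W(8, -3) - 28) = ((1 + 5)*1)*(-9 - 28) = (6*1)*(-37) = 6*(-37) = -222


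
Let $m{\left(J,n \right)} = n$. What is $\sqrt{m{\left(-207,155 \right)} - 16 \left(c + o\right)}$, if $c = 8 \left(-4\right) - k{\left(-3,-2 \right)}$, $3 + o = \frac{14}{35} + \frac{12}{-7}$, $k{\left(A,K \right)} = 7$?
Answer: $\frac{\sqrt{1038835}}{35} \approx 29.121$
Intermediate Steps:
$o = - \frac{151}{35}$ ($o = -3 + \left(\frac{14}{35} + \frac{12}{-7}\right) = -3 + \left(14 \cdot \frac{1}{35} + 12 \left(- \frac{1}{7}\right)\right) = -3 + \left(\frac{2}{5} - \frac{12}{7}\right) = -3 - \frac{46}{35} = - \frac{151}{35} \approx -4.3143$)
$c = -39$ ($c = 8 \left(-4\right) - 7 = -32 - 7 = -39$)
$\sqrt{m{\left(-207,155 \right)} - 16 \left(c + o\right)} = \sqrt{155 - 16 \left(-39 - \frac{151}{35}\right)} = \sqrt{155 - - \frac{24256}{35}} = \sqrt{155 + \frac{24256}{35}} = \sqrt{\frac{29681}{35}} = \frac{\sqrt{1038835}}{35}$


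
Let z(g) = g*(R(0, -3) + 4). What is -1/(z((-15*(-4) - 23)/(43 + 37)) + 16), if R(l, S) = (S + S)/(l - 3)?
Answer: -40/751 ≈ -0.053262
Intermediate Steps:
R(l, S) = 2*S/(-3 + l) (R(l, S) = (2*S)/(-3 + l) = 2*S/(-3 + l))
z(g) = 6*g (z(g) = g*(2*(-3)/(-3 + 0) + 4) = g*(2*(-3)/(-3) + 4) = g*(2*(-3)*(-⅓) + 4) = g*(2 + 4) = g*6 = 6*g)
-1/(z((-15*(-4) - 23)/(43 + 37)) + 16) = -1/(6*((-15*(-4) - 23)/(43 + 37)) + 16) = -1/(6*((60 - 23)/80) + 16) = -1/(6*(37*(1/80)) + 16) = -1/(6*(37/80) + 16) = -1/(111/40 + 16) = -1/(751/40) = (40/751)*(-1) = -40/751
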